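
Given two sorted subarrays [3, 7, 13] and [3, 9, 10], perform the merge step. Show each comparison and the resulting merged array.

Merging process:

Compare 3 vs 3: take 3 from left. Merged: [3]
Compare 7 vs 3: take 3 from right. Merged: [3, 3]
Compare 7 vs 9: take 7 from left. Merged: [3, 3, 7]
Compare 13 vs 9: take 9 from right. Merged: [3, 3, 7, 9]
Compare 13 vs 10: take 10 from right. Merged: [3, 3, 7, 9, 10]
Append remaining from left: [13]. Merged: [3, 3, 7, 9, 10, 13]

Final merged array: [3, 3, 7, 9, 10, 13]
Total comparisons: 5

The merged array is [3, 3, 7, 9, 10, 13], requiring 5 comparisons. The merge step runs in O(n) time where n is the total number of elements.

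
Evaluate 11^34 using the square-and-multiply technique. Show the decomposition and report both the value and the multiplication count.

Computing 11^34 by squaring (build up from 11^1; each line after the first costs one multiplication):

11^1 = 11
11^2 = (11^1)^2 = 11^2 = 121
11^4 = (11^2)^2 = 121^2 = 14641
11^8 = (11^4)^2 = 14641^2 = 214358881
11^16 = (11^8)^2 = 214358881^2 = 45949729863572161
11^17 = 11 * 11^16 = 11 * 45949729863572161 = 505447028499293771
11^34 = (11^17)^2 = 505447028499293771^2 = 255476698618765889551019445759400441

Result: 255476698618765889551019445759400441
Multiplications needed: 6 (6 lines after 11^1)

11^34 = 255476698618765889551019445759400441. Using exponentiation by squaring, this requires 6 multiplications. The key idea: if the exponent is even, square the half-power; if odd, multiply by the base once.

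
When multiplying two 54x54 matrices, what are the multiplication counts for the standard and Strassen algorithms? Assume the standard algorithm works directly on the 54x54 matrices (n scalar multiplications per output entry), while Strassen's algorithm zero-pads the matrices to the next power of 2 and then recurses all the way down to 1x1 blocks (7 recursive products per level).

Matrix multiplication for 54x54 matrices:

Strassen's algorithm requires power-of-2 dimensions. Pad 54x54 to 64x64 (next power of 2).

Standard algorithm: 54^3 = 157464 multiplications
Strassen's algorithm: 7^(log2(64)) = 7^6 = 117649 multiplications
Savings: 157464 - 117649 = 39815 multiplications

Standard: 157464 multiplications (54^3). Strassen: 117649 multiplications (7^6, after padding to 64x64). Strassen reduces 8 recursive multiplications to 7 at each level.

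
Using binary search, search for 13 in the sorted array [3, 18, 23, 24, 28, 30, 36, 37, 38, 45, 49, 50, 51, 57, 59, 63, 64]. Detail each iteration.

Binary search for 13 in [3, 18, 23, 24, 28, 30, 36, 37, 38, 45, 49, 50, 51, 57, 59, 63, 64]:

lo=0, hi=16, mid=8, arr[mid]=38 -> 38 > 13, search left half
lo=0, hi=7, mid=3, arr[mid]=24 -> 24 > 13, search left half
lo=0, hi=2, mid=1, arr[mid]=18 -> 18 > 13, search left half
lo=0, hi=0, mid=0, arr[mid]=3 -> 3 < 13, search right half
lo=1 > hi=0, target 13 not found

Binary search determines that 13 is not in the array after 4 comparisons. The search space was exhausted without finding the target.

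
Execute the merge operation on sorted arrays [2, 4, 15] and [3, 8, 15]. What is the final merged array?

Merging process:

Compare 2 vs 3: take 2 from left. Merged: [2]
Compare 4 vs 3: take 3 from right. Merged: [2, 3]
Compare 4 vs 8: take 4 from left. Merged: [2, 3, 4]
Compare 15 vs 8: take 8 from right. Merged: [2, 3, 4, 8]
Compare 15 vs 15: take 15 from left. Merged: [2, 3, 4, 8, 15]
Append remaining from right: [15]. Merged: [2, 3, 4, 8, 15, 15]

Final merged array: [2, 3, 4, 8, 15, 15]
Total comparisons: 5

The merged array is [2, 3, 4, 8, 15, 15], requiring 5 comparisons. The merge step runs in O(n) time where n is the total number of elements.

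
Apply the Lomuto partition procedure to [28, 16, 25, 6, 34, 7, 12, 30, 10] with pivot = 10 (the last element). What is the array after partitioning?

Lomuto partition with pivot = 10:

Initial array: [28, 16, 25, 6, 34, 7, 12, 30, 10]

arr[0]=28 > 10: no swap
arr[1]=16 > 10: no swap
arr[2]=25 > 10: no swap
arr[3]=6 <= 10: swap with position 0, array becomes [6, 16, 25, 28, 34, 7, 12, 30, 10]
arr[4]=34 > 10: no swap
arr[5]=7 <= 10: swap with position 1, array becomes [6, 7, 25, 28, 34, 16, 12, 30, 10]
arr[6]=12 > 10: no swap
arr[7]=30 > 10: no swap

Place pivot at position 2: [6, 7, 10, 28, 34, 16, 12, 30, 25]
Pivot position: 2

After partitioning with pivot 10, the array becomes [6, 7, 10, 28, 34, 16, 12, 30, 25]. The pivot is placed at index 2. All elements to the left of the pivot are <= 10, and all elements to the right are > 10.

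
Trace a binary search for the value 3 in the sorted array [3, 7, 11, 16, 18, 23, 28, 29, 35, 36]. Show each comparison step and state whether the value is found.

Binary search for 3 in [3, 7, 11, 16, 18, 23, 28, 29, 35, 36]:

lo=0, hi=9, mid=4, arr[mid]=18 -> 18 > 3, search left half
lo=0, hi=3, mid=1, arr[mid]=7 -> 7 > 3, search left half
lo=0, hi=0, mid=0, arr[mid]=3 -> Found target at index 0!

Binary search finds 3 at index 0 after 3 comparisons. The search repeatedly halves the search space by comparing with the middle element.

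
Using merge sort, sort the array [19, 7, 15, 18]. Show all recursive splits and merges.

Merge sort trace:

Split: [19, 7, 15, 18] -> [19, 7] and [15, 18]
  Split: [19, 7] -> [19] and [7]
  Merge: [19] + [7] -> [7, 19]
  Split: [15, 18] -> [15] and [18]
  Merge: [15] + [18] -> [15, 18]
Merge: [7, 19] + [15, 18] -> [7, 15, 18, 19]

Final sorted array: [7, 15, 18, 19]

The merge sort proceeds by recursively splitting the array and merging sorted halves.
After all merges, the sorted array is [7, 15, 18, 19].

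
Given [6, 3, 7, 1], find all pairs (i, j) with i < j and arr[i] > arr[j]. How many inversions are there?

Finding inversions in [6, 3, 7, 1]:

(0, 1): arr[0]=6 > arr[1]=3
(0, 3): arr[0]=6 > arr[3]=1
(1, 3): arr[1]=3 > arr[3]=1
(2, 3): arr[2]=7 > arr[3]=1

Total inversions: 4

The array has 4 inversion(s): (0,1), (0,3), (1,3), (2,3). Each pair (i,j) satisfies i < j and arr[i] > arr[j].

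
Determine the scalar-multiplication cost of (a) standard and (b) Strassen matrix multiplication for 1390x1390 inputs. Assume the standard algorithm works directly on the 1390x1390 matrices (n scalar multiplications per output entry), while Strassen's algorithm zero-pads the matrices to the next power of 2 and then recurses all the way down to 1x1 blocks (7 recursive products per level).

Matrix multiplication for 1390x1390 matrices:

Strassen's algorithm requires power-of-2 dimensions. Pad 1390x1390 to 2048x2048 (next power of 2).

Standard algorithm: 1390^3 = 2685619000 multiplications
Strassen's algorithm: 7^(log2(2048)) = 7^11 = 1977326743 multiplications
Savings: 2685619000 - 1977326743 = 708292257 multiplications

Standard: 2685619000 multiplications (1390^3). Strassen: 1977326743 multiplications (7^11, after padding to 2048x2048). Strassen reduces 8 recursive multiplications to 7 at each level.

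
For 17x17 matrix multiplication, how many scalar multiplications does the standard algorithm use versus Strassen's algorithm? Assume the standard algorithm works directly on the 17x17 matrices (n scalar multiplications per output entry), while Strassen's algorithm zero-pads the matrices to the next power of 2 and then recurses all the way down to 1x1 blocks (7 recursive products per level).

Matrix multiplication for 17x17 matrices:

Strassen's algorithm requires power-of-2 dimensions. Pad 17x17 to 32x32 (next power of 2).

Standard algorithm: 17^3 = 4913 multiplications
Strassen's algorithm: 7^(log2(32)) = 7^5 = 16807 multiplications
Difference: 4913 - 16807 = -11894 (Strassen uses MORE here due to padding overhead — for small or just-over-power-of-2 n, padding can outweigh the per-level savings)

Standard: 4913 multiplications (17^3). Strassen: 16807 multiplications (7^5, after padding to 32x32). Strassen reduces 8 recursive multiplications to 7 at each level.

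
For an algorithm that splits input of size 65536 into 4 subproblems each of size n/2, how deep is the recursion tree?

For divide and conquer with division factor 2:

Problem sizes at each level:
Level 0: 65536
Level 1: 32768
Level 2: 16384
Level 3: 8192
Level 4: 4096
Level 5: 2048
Level 6: 1024
Level 7: 512
Level 8: 256
Level 9: 128
Level 10: 64
Level 11: 32
Level 12: 16
Level 13: 8
Level 14: 4
Level 15: 2
Level 16: 1

The root is level 0 and the size-1 base case is level 16 (the tree spans levels 0 through 16, i.e. 17 levels counting the root), so the depth is the number of divisions: log_2(65536) = 16

The recursion tree depth is log_2(65536) = 16. At each level, the problem size is divided by 2, so it takes 16 divisions to reduce to a base case of size 1. The algorithm makes 4 recursive calls at each level.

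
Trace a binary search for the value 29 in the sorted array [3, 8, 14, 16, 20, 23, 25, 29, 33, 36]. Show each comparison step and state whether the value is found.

Binary search for 29 in [3, 8, 14, 16, 20, 23, 25, 29, 33, 36]:

lo=0, hi=9, mid=4, arr[mid]=20 -> 20 < 29, search right half
lo=5, hi=9, mid=7, arr[mid]=29 -> Found target at index 7!

Binary search finds 29 at index 7 after 2 comparisons. The search repeatedly halves the search space by comparing with the middle element.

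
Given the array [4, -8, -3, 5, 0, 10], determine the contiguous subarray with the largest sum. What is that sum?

Using Kadane's algorithm on [4, -8, -3, 5, 0, 10]:

Scanning through the array:
Position 1 (value -8): max_ending_here = -4, max_so_far = 4
Position 2 (value -3): max_ending_here = -3, max_so_far = 4
Position 3 (value 5): max_ending_here = 5, max_so_far = 5
Position 4 (value 0): max_ending_here = 5, max_so_far = 5
Position 5 (value 10): max_ending_here = 15, max_so_far = 15

Maximum subarray: [5, 0, 10]
Maximum sum: 15

The maximum subarray is [5, 0, 10] with sum 15. This subarray runs from index 3 to index 5.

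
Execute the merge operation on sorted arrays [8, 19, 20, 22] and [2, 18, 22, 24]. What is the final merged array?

Merging process:

Compare 8 vs 2: take 2 from right. Merged: [2]
Compare 8 vs 18: take 8 from left. Merged: [2, 8]
Compare 19 vs 18: take 18 from right. Merged: [2, 8, 18]
Compare 19 vs 22: take 19 from left. Merged: [2, 8, 18, 19]
Compare 20 vs 22: take 20 from left. Merged: [2, 8, 18, 19, 20]
Compare 22 vs 22: take 22 from left. Merged: [2, 8, 18, 19, 20, 22]
Append remaining from right: [22, 24]. Merged: [2, 8, 18, 19, 20, 22, 22, 24]

Final merged array: [2, 8, 18, 19, 20, 22, 22, 24]
Total comparisons: 6

The merged array is [2, 8, 18, 19, 20, 22, 22, 24], requiring 6 comparisons. The merge step runs in O(n) time where n is the total number of elements.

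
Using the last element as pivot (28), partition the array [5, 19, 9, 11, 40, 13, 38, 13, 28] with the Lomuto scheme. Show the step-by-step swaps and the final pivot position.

Lomuto partition with pivot = 28:

Initial array: [5, 19, 9, 11, 40, 13, 38, 13, 28]

arr[0]=5 <= 28: swap with position 0, array becomes [5, 19, 9, 11, 40, 13, 38, 13, 28]
arr[1]=19 <= 28: swap with position 1, array becomes [5, 19, 9, 11, 40, 13, 38, 13, 28]
arr[2]=9 <= 28: swap with position 2, array becomes [5, 19, 9, 11, 40, 13, 38, 13, 28]
arr[3]=11 <= 28: swap with position 3, array becomes [5, 19, 9, 11, 40, 13, 38, 13, 28]
arr[4]=40 > 28: no swap
arr[5]=13 <= 28: swap with position 4, array becomes [5, 19, 9, 11, 13, 40, 38, 13, 28]
arr[6]=38 > 28: no swap
arr[7]=13 <= 28: swap with position 5, array becomes [5, 19, 9, 11, 13, 13, 38, 40, 28]

Place pivot at position 6: [5, 19, 9, 11, 13, 13, 28, 40, 38]
Pivot position: 6

After partitioning with pivot 28, the array becomes [5, 19, 9, 11, 13, 13, 28, 40, 38]. The pivot is placed at index 6. All elements to the left of the pivot are <= 28, and all elements to the right are > 28.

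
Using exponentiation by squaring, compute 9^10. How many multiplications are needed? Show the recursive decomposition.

Computing 9^10 by squaring (build up from 9^1; each line after the first costs one multiplication):

9^1 = 9
9^2 = (9^1)^2 = 9^2 = 81
9^4 = (9^2)^2 = 81^2 = 6561
9^5 = 9 * 9^4 = 9 * 6561 = 59049
9^10 = (9^5)^2 = 59049^2 = 3486784401

Result: 3486784401
Multiplications needed: 4 (4 lines after 9^1)

9^10 = 3486784401. Using exponentiation by squaring, this requires 4 multiplications. The key idea: if the exponent is even, square the half-power; if odd, multiply by the base once.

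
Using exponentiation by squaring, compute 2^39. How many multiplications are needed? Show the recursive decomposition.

Computing 2^39 by squaring (build up from 2^1; each line after the first costs one multiplication):

2^1 = 2
2^2 = (2^1)^2 = 2^2 = 4
2^4 = (2^2)^2 = 4^2 = 16
2^8 = (2^4)^2 = 16^2 = 256
2^9 = 2 * 2^8 = 2 * 256 = 512
2^18 = (2^9)^2 = 512^2 = 262144
2^19 = 2 * 2^18 = 2 * 262144 = 524288
2^38 = (2^19)^2 = 524288^2 = 274877906944
2^39 = 2 * 2^38 = 2 * 274877906944 = 549755813888

Result: 549755813888
Multiplications needed: 8 (8 lines after 2^1)

2^39 = 549755813888. Using exponentiation by squaring, this requires 8 multiplications. The key idea: if the exponent is even, square the half-power; if odd, multiply by the base once.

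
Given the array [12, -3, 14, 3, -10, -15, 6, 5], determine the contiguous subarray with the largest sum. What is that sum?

Using Kadane's algorithm on [12, -3, 14, 3, -10, -15, 6, 5]:

Scanning through the array:
Position 1 (value -3): max_ending_here = 9, max_so_far = 12
Position 2 (value 14): max_ending_here = 23, max_so_far = 23
Position 3 (value 3): max_ending_here = 26, max_so_far = 26
Position 4 (value -10): max_ending_here = 16, max_so_far = 26
Position 5 (value -15): max_ending_here = 1, max_so_far = 26
Position 6 (value 6): max_ending_here = 7, max_so_far = 26
Position 7 (value 5): max_ending_here = 12, max_so_far = 26

Maximum subarray: [12, -3, 14, 3]
Maximum sum: 26

The maximum subarray is [12, -3, 14, 3] with sum 26. This subarray runs from index 0 to index 3.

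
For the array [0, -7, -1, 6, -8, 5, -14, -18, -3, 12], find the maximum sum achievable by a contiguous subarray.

Using Kadane's algorithm on [0, -7, -1, 6, -8, 5, -14, -18, -3, 12]:

Scanning through the array:
Position 1 (value -7): max_ending_here = -7, max_so_far = 0
Position 2 (value -1): max_ending_here = -1, max_so_far = 0
Position 3 (value 6): max_ending_here = 6, max_so_far = 6
Position 4 (value -8): max_ending_here = -2, max_so_far = 6
Position 5 (value 5): max_ending_here = 5, max_so_far = 6
Position 6 (value -14): max_ending_here = -9, max_so_far = 6
Position 7 (value -18): max_ending_here = -18, max_so_far = 6
Position 8 (value -3): max_ending_here = -3, max_so_far = 6
Position 9 (value 12): max_ending_here = 12, max_so_far = 12

Maximum subarray: [12]
Maximum sum: 12

The maximum subarray is [12] with sum 12. This subarray runs from index 9 to index 9.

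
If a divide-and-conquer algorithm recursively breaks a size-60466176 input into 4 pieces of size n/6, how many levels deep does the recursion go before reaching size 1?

For divide and conquer with division factor 6:

Problem sizes at each level:
Level 0: 60466176
Level 1: 10077696
Level 2: 1679616
Level 3: 279936
Level 4: 46656
Level 5: 7776
Level 6: 1296
Level 7: 216
Level 8: 36
Level 9: 6
Level 10: 1

The root is level 0 and the size-1 base case is level 10 (the tree spans levels 0 through 10, i.e. 11 levels counting the root), so the depth is the number of divisions: log_6(60466176) = 10

The recursion tree depth is log_6(60466176) = 10. At each level, the problem size is divided by 6, so it takes 10 divisions to reduce to a base case of size 1. The algorithm makes 4 recursive calls at each level.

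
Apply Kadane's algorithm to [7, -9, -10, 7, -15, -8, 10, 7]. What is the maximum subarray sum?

Using Kadane's algorithm on [7, -9, -10, 7, -15, -8, 10, 7]:

Scanning through the array:
Position 1 (value -9): max_ending_here = -2, max_so_far = 7
Position 2 (value -10): max_ending_here = -10, max_so_far = 7
Position 3 (value 7): max_ending_here = 7, max_so_far = 7
Position 4 (value -15): max_ending_here = -8, max_so_far = 7
Position 5 (value -8): max_ending_here = -8, max_so_far = 7
Position 6 (value 10): max_ending_here = 10, max_so_far = 10
Position 7 (value 7): max_ending_here = 17, max_so_far = 17

Maximum subarray: [10, 7]
Maximum sum: 17

The maximum subarray is [10, 7] with sum 17. This subarray runs from index 6 to index 7.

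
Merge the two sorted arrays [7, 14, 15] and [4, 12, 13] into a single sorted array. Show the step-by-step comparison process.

Merging process:

Compare 7 vs 4: take 4 from right. Merged: [4]
Compare 7 vs 12: take 7 from left. Merged: [4, 7]
Compare 14 vs 12: take 12 from right. Merged: [4, 7, 12]
Compare 14 vs 13: take 13 from right. Merged: [4, 7, 12, 13]
Append remaining from left: [14, 15]. Merged: [4, 7, 12, 13, 14, 15]

Final merged array: [4, 7, 12, 13, 14, 15]
Total comparisons: 4

The merged array is [4, 7, 12, 13, 14, 15], requiring 4 comparisons. The merge step runs in O(n) time where n is the total number of elements.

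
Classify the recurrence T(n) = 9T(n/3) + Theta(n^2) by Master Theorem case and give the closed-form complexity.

Master Theorem for T(n) = 9T(n/3) + O(n^2):

a = 9, b = 3, c = 2
log_b(a) = log_3(9) = 2.0000

Case 2: c = 2 = log_3(9) = 2.0000
T(n) = O(n^2 log n) = O(n^2 log n)

For T(n) = 9T(n/3) + O(n^2): log_3(9) = 2.0000. This is Case 2 of the Master Theorem (c = log_b(a), equal work at all levels), giving O(n^2 log n).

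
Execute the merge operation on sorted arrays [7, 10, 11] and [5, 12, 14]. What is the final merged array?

Merging process:

Compare 7 vs 5: take 5 from right. Merged: [5]
Compare 7 vs 12: take 7 from left. Merged: [5, 7]
Compare 10 vs 12: take 10 from left. Merged: [5, 7, 10]
Compare 11 vs 12: take 11 from left. Merged: [5, 7, 10, 11]
Append remaining from right: [12, 14]. Merged: [5, 7, 10, 11, 12, 14]

Final merged array: [5, 7, 10, 11, 12, 14]
Total comparisons: 4

The merged array is [5, 7, 10, 11, 12, 14], requiring 4 comparisons. The merge step runs in O(n) time where n is the total number of elements.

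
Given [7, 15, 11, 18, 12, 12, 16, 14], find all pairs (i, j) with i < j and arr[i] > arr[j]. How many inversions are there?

Finding inversions in [7, 15, 11, 18, 12, 12, 16, 14]:

(1, 2): arr[1]=15 > arr[2]=11
(1, 4): arr[1]=15 > arr[4]=12
(1, 5): arr[1]=15 > arr[5]=12
(1, 7): arr[1]=15 > arr[7]=14
(3, 4): arr[3]=18 > arr[4]=12
(3, 5): arr[3]=18 > arr[5]=12
(3, 6): arr[3]=18 > arr[6]=16
(3, 7): arr[3]=18 > arr[7]=14
(6, 7): arr[6]=16 > arr[7]=14

Total inversions: 9

The array has 9 inversion(s): (1,2), (1,4), (1,5), (1,7), (3,4), (3,5), (3,6), (3,7), (6,7). Each pair (i,j) satisfies i < j and arr[i] > arr[j].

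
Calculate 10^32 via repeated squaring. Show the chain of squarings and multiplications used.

Computing 10^32 by squaring (build up from 10^1; each line after the first costs one multiplication):

10^1 = 10
10^2 = (10^1)^2 = 10^2 = 100
10^4 = (10^2)^2 = 100^2 = 10000
10^8 = (10^4)^2 = 10000^2 = 100000000
10^16 = (10^8)^2 = 100000000^2 = 10000000000000000
10^32 = (10^16)^2 = 10000000000000000^2 = 100000000000000000000000000000000

Result: 100000000000000000000000000000000
Multiplications needed: 5 (5 lines after 10^1)

10^32 = 100000000000000000000000000000000. Using exponentiation by squaring, this requires 5 multiplications. The key idea: if the exponent is even, square the half-power; if odd, multiply by the base once.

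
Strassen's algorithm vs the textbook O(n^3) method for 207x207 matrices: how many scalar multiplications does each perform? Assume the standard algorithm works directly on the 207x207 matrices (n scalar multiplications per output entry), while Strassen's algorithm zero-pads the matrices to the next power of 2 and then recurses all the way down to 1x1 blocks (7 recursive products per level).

Matrix multiplication for 207x207 matrices:

Strassen's algorithm requires power-of-2 dimensions. Pad 207x207 to 256x256 (next power of 2).

Standard algorithm: 207^3 = 8869743 multiplications
Strassen's algorithm: 7^(log2(256)) = 7^8 = 5764801 multiplications
Savings: 8869743 - 5764801 = 3104942 multiplications

Standard: 8869743 multiplications (207^3). Strassen: 5764801 multiplications (7^8, after padding to 256x256). Strassen reduces 8 recursive multiplications to 7 at each level.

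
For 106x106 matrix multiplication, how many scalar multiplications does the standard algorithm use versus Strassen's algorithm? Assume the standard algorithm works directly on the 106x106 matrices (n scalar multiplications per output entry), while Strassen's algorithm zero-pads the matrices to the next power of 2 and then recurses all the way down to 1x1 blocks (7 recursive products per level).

Matrix multiplication for 106x106 matrices:

Strassen's algorithm requires power-of-2 dimensions. Pad 106x106 to 128x128 (next power of 2).

Standard algorithm: 106^3 = 1191016 multiplications
Strassen's algorithm: 7^(log2(128)) = 7^7 = 823543 multiplications
Savings: 1191016 - 823543 = 367473 multiplications

Standard: 1191016 multiplications (106^3). Strassen: 823543 multiplications (7^7, after padding to 128x128). Strassen reduces 8 recursive multiplications to 7 at each level.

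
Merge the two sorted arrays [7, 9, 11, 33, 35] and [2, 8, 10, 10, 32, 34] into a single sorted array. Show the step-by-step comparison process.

Merging process:

Compare 7 vs 2: take 2 from right. Merged: [2]
Compare 7 vs 8: take 7 from left. Merged: [2, 7]
Compare 9 vs 8: take 8 from right. Merged: [2, 7, 8]
Compare 9 vs 10: take 9 from left. Merged: [2, 7, 8, 9]
Compare 11 vs 10: take 10 from right. Merged: [2, 7, 8, 9, 10]
Compare 11 vs 10: take 10 from right. Merged: [2, 7, 8, 9, 10, 10]
Compare 11 vs 32: take 11 from left. Merged: [2, 7, 8, 9, 10, 10, 11]
Compare 33 vs 32: take 32 from right. Merged: [2, 7, 8, 9, 10, 10, 11, 32]
Compare 33 vs 34: take 33 from left. Merged: [2, 7, 8, 9, 10, 10, 11, 32, 33]
Compare 35 vs 34: take 34 from right. Merged: [2, 7, 8, 9, 10, 10, 11, 32, 33, 34]
Append remaining from left: [35]. Merged: [2, 7, 8, 9, 10, 10, 11, 32, 33, 34, 35]

Final merged array: [2, 7, 8, 9, 10, 10, 11, 32, 33, 34, 35]
Total comparisons: 10

The merged array is [2, 7, 8, 9, 10, 10, 11, 32, 33, 34, 35], requiring 10 comparisons. The merge step runs in O(n) time where n is the total number of elements.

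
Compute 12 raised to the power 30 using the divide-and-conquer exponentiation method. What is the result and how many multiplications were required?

Computing 12^30 by squaring (build up from 12^1; each line after the first costs one multiplication):

12^1 = 12
12^2 = (12^1)^2 = 12^2 = 144
12^3 = 12 * 12^2 = 12 * 144 = 1728
12^6 = (12^3)^2 = 1728^2 = 2985984
12^7 = 12 * 12^6 = 12 * 2985984 = 35831808
12^14 = (12^7)^2 = 35831808^2 = 1283918464548864
12^15 = 12 * 12^14 = 12 * 1283918464548864 = 15407021574586368
12^30 = (12^15)^2 = 15407021574586368^2 = 237376313799769806328950291431424

Result: 237376313799769806328950291431424
Multiplications needed: 7 (7 lines after 12^1)

12^30 = 237376313799769806328950291431424. Using exponentiation by squaring, this requires 7 multiplications. The key idea: if the exponent is even, square the half-power; if odd, multiply by the base once.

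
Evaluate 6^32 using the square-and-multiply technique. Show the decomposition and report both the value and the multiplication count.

Computing 6^32 by squaring (build up from 6^1; each line after the first costs one multiplication):

6^1 = 6
6^2 = (6^1)^2 = 6^2 = 36
6^4 = (6^2)^2 = 36^2 = 1296
6^8 = (6^4)^2 = 1296^2 = 1679616
6^16 = (6^8)^2 = 1679616^2 = 2821109907456
6^32 = (6^16)^2 = 2821109907456^2 = 7958661109946400884391936

Result: 7958661109946400884391936
Multiplications needed: 5 (5 lines after 6^1)

6^32 = 7958661109946400884391936. Using exponentiation by squaring, this requires 5 multiplications. The key idea: if the exponent is even, square the half-power; if odd, multiply by the base once.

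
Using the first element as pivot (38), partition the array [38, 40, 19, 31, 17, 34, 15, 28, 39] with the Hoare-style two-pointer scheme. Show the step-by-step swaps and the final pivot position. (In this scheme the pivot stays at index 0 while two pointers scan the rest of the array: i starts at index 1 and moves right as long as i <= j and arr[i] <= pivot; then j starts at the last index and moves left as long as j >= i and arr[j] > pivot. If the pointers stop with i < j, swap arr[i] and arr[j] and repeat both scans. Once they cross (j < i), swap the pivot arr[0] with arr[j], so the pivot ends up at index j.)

Hoare-style two-pointer partition with pivot = 38:

Initial array: [38, 40, 19, 31, 17, 34, 15, 28, 39]

Pointers start at i = 1, j = 8.
i stops at index 1 (arr[1]=40 > 38), j stops at index 7 (arr[7]=28 <= 38): swap arr[1] and arr[7], array becomes [38, 28, 19, 31, 17, 34, 15, 40, 39]
i ends at 7, j ends at 6: the pointers have crossed (j < i), so scanning stops.

Swap pivot arr[0] with arr[6] to place pivot at position 6: [15, 28, 19, 31, 17, 34, 38, 40, 39]
Pivot position: 6

After partitioning with pivot 38, the array becomes [15, 28, 19, 31, 17, 34, 38, 40, 39]. The pivot is placed at index 6. All elements to the left of the pivot are <= 38, and all elements to the right are > 38.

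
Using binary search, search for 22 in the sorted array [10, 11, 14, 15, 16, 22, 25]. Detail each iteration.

Binary search for 22 in [10, 11, 14, 15, 16, 22, 25]:

lo=0, hi=6, mid=3, arr[mid]=15 -> 15 < 22, search right half
lo=4, hi=6, mid=5, arr[mid]=22 -> Found target at index 5!

Binary search finds 22 at index 5 after 2 comparisons. The search repeatedly halves the search space by comparing with the middle element.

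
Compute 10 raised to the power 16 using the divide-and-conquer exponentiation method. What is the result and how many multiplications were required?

Computing 10^16 by squaring (build up from 10^1; each line after the first costs one multiplication):

10^1 = 10
10^2 = (10^1)^2 = 10^2 = 100
10^4 = (10^2)^2 = 100^2 = 10000
10^8 = (10^4)^2 = 10000^2 = 100000000
10^16 = (10^8)^2 = 100000000^2 = 10000000000000000

Result: 10000000000000000
Multiplications needed: 4 (4 lines after 10^1)

10^16 = 10000000000000000. Using exponentiation by squaring, this requires 4 multiplications. The key idea: if the exponent is even, square the half-power; if odd, multiply by the base once.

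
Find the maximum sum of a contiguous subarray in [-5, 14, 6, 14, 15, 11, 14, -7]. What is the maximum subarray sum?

Using Kadane's algorithm on [-5, 14, 6, 14, 15, 11, 14, -7]:

Scanning through the array:
Position 1 (value 14): max_ending_here = 14, max_so_far = 14
Position 2 (value 6): max_ending_here = 20, max_so_far = 20
Position 3 (value 14): max_ending_here = 34, max_so_far = 34
Position 4 (value 15): max_ending_here = 49, max_so_far = 49
Position 5 (value 11): max_ending_here = 60, max_so_far = 60
Position 6 (value 14): max_ending_here = 74, max_so_far = 74
Position 7 (value -7): max_ending_here = 67, max_so_far = 74

Maximum subarray: [14, 6, 14, 15, 11, 14]
Maximum sum: 74

The maximum subarray is [14, 6, 14, 15, 11, 14] with sum 74. This subarray runs from index 1 to index 6.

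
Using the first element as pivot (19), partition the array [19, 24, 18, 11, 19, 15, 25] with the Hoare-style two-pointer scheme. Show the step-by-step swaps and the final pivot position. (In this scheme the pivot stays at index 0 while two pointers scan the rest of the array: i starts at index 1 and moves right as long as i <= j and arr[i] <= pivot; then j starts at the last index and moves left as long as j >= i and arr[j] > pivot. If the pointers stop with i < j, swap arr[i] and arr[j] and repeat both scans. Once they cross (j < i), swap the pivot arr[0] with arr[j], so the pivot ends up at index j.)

Hoare-style two-pointer partition with pivot = 19:

Initial array: [19, 24, 18, 11, 19, 15, 25]

Pointers start at i = 1, j = 6.
i stops at index 1 (arr[1]=24 > 19), j stops at index 5 (arr[5]=15 <= 19): swap arr[1] and arr[5], array becomes [19, 15, 18, 11, 19, 24, 25]
i ends at 5, j ends at 4: the pointers have crossed (j < i), so scanning stops.

Swap pivot arr[0] with arr[4] to place pivot at position 4: [19, 15, 18, 11, 19, 24, 25]
Pivot position: 4

After partitioning with pivot 19, the array becomes [19, 15, 18, 11, 19, 24, 25]. The pivot is placed at index 4. All elements to the left of the pivot are <= 19, and all elements to the right are > 19.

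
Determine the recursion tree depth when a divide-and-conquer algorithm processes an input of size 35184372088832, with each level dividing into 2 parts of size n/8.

For divide and conquer with division factor 8:

Problem sizes at each level:
Level 0: 35184372088832
Level 1: 4398046511104
Level 2: 549755813888
Level 3: 68719476736
Level 4: 8589934592
Level 5: 1073741824
Level 6: 134217728
Level 7: 16777216
Level 8: 2097152
Level 9: 262144
Level 10: 32768
Level 11: 4096
Level 12: 512
Level 13: 64
Level 14: 8
Level 15: 1

The root is level 0 and the size-1 base case is level 15 (the tree spans levels 0 through 15, i.e. 16 levels counting the root), so the depth is the number of divisions: log_8(35184372088832) = 15

The recursion tree depth is log_8(35184372088832) = 15. At each level, the problem size is divided by 8, so it takes 15 divisions to reduce to a base case of size 1. The algorithm makes 2 recursive calls at each level.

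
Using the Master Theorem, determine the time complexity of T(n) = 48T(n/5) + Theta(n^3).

Master Theorem for T(n) = 48T(n/5) + O(n^3):

a = 48, b = 5, c = 3
log_b(a) = log_5(48) = 2.4053

Case 3: c = 3 > log_5(48) = 2.4053
T(n) = O(n^3) = O(n^3)

For T(n) = 48T(n/5) + O(n^3): log_5(48) = 2.4053. This is Case 3 of the Master Theorem (c > log_b(a), work dominated by root), giving O(n^3).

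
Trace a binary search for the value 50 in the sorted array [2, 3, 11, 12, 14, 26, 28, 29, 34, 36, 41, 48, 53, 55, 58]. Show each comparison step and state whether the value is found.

Binary search for 50 in [2, 3, 11, 12, 14, 26, 28, 29, 34, 36, 41, 48, 53, 55, 58]:

lo=0, hi=14, mid=7, arr[mid]=29 -> 29 < 50, search right half
lo=8, hi=14, mid=11, arr[mid]=48 -> 48 < 50, search right half
lo=12, hi=14, mid=13, arr[mid]=55 -> 55 > 50, search left half
lo=12, hi=12, mid=12, arr[mid]=53 -> 53 > 50, search left half
lo=12 > hi=11, target 50 not found

Binary search determines that 50 is not in the array after 4 comparisons. The search space was exhausted without finding the target.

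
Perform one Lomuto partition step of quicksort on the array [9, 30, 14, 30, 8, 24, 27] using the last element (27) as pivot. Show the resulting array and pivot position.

Lomuto partition with pivot = 27:

Initial array: [9, 30, 14, 30, 8, 24, 27]

arr[0]=9 <= 27: swap with position 0, array becomes [9, 30, 14, 30, 8, 24, 27]
arr[1]=30 > 27: no swap
arr[2]=14 <= 27: swap with position 1, array becomes [9, 14, 30, 30, 8, 24, 27]
arr[3]=30 > 27: no swap
arr[4]=8 <= 27: swap with position 2, array becomes [9, 14, 8, 30, 30, 24, 27]
arr[5]=24 <= 27: swap with position 3, array becomes [9, 14, 8, 24, 30, 30, 27]

Place pivot at position 4: [9, 14, 8, 24, 27, 30, 30]
Pivot position: 4

After partitioning with pivot 27, the array becomes [9, 14, 8, 24, 27, 30, 30]. The pivot is placed at index 4. All elements to the left of the pivot are <= 27, and all elements to the right are > 27.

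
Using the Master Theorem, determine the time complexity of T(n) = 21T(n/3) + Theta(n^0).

Master Theorem for T(n) = 21T(n/3) + O(n^0):

a = 21, b = 3, c = 0
log_b(a) = log_3(21) = 2.7712

Case 1: c = 0 < log_3(21) = 2.7712
T(n) = O(n^(log_3 21))

For T(n) = 21T(n/3) + O(n^0): log_3(21) = 2.7712. This is Case 1 of the Master Theorem (c < log_b(a), work dominated by leaves), giving O(n^(log_3 21)).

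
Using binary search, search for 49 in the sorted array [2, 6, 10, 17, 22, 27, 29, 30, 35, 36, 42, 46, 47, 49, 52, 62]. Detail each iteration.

Binary search for 49 in [2, 6, 10, 17, 22, 27, 29, 30, 35, 36, 42, 46, 47, 49, 52, 62]:

lo=0, hi=15, mid=7, arr[mid]=30 -> 30 < 49, search right half
lo=8, hi=15, mid=11, arr[mid]=46 -> 46 < 49, search right half
lo=12, hi=15, mid=13, arr[mid]=49 -> Found target at index 13!

Binary search finds 49 at index 13 after 3 comparisons. The search repeatedly halves the search space by comparing with the middle element.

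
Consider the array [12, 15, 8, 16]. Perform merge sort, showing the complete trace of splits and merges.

Merge sort trace:

Split: [12, 15, 8, 16] -> [12, 15] and [8, 16]
  Split: [12, 15] -> [12] and [15]
  Merge: [12] + [15] -> [12, 15]
  Split: [8, 16] -> [8] and [16]
  Merge: [8] + [16] -> [8, 16]
Merge: [12, 15] + [8, 16] -> [8, 12, 15, 16]

Final sorted array: [8, 12, 15, 16]

The merge sort proceeds by recursively splitting the array and merging sorted halves.
After all merges, the sorted array is [8, 12, 15, 16].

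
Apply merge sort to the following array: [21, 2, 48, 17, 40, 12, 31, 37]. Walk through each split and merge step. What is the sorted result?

Merge sort trace:

Split: [21, 2, 48, 17, 40, 12, 31, 37] -> [21, 2, 48, 17] and [40, 12, 31, 37]
  Split: [21, 2, 48, 17] -> [21, 2] and [48, 17]
    Split: [21, 2] -> [21] and [2]
    Merge: [21] + [2] -> [2, 21]
    Split: [48, 17] -> [48] and [17]
    Merge: [48] + [17] -> [17, 48]
  Merge: [2, 21] + [17, 48] -> [2, 17, 21, 48]
  Split: [40, 12, 31, 37] -> [40, 12] and [31, 37]
    Split: [40, 12] -> [40] and [12]
    Merge: [40] + [12] -> [12, 40]
    Split: [31, 37] -> [31] and [37]
    Merge: [31] + [37] -> [31, 37]
  Merge: [12, 40] + [31, 37] -> [12, 31, 37, 40]
Merge: [2, 17, 21, 48] + [12, 31, 37, 40] -> [2, 12, 17, 21, 31, 37, 40, 48]

Final sorted array: [2, 12, 17, 21, 31, 37, 40, 48]

The merge sort proceeds by recursively splitting the array and merging sorted halves.
After all merges, the sorted array is [2, 12, 17, 21, 31, 37, 40, 48].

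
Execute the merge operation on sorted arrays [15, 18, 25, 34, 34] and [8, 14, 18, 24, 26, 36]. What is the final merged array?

Merging process:

Compare 15 vs 8: take 8 from right. Merged: [8]
Compare 15 vs 14: take 14 from right. Merged: [8, 14]
Compare 15 vs 18: take 15 from left. Merged: [8, 14, 15]
Compare 18 vs 18: take 18 from left. Merged: [8, 14, 15, 18]
Compare 25 vs 18: take 18 from right. Merged: [8, 14, 15, 18, 18]
Compare 25 vs 24: take 24 from right. Merged: [8, 14, 15, 18, 18, 24]
Compare 25 vs 26: take 25 from left. Merged: [8, 14, 15, 18, 18, 24, 25]
Compare 34 vs 26: take 26 from right. Merged: [8, 14, 15, 18, 18, 24, 25, 26]
Compare 34 vs 36: take 34 from left. Merged: [8, 14, 15, 18, 18, 24, 25, 26, 34]
Compare 34 vs 36: take 34 from left. Merged: [8, 14, 15, 18, 18, 24, 25, 26, 34, 34]
Append remaining from right: [36]. Merged: [8, 14, 15, 18, 18, 24, 25, 26, 34, 34, 36]

Final merged array: [8, 14, 15, 18, 18, 24, 25, 26, 34, 34, 36]
Total comparisons: 10

The merged array is [8, 14, 15, 18, 18, 24, 25, 26, 34, 34, 36], requiring 10 comparisons. The merge step runs in O(n) time where n is the total number of elements.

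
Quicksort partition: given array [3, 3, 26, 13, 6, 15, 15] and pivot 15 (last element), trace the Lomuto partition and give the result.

Lomuto partition with pivot = 15:

Initial array: [3, 3, 26, 13, 6, 15, 15]

arr[0]=3 <= 15: swap with position 0, array becomes [3, 3, 26, 13, 6, 15, 15]
arr[1]=3 <= 15: swap with position 1, array becomes [3, 3, 26, 13, 6, 15, 15]
arr[2]=26 > 15: no swap
arr[3]=13 <= 15: swap with position 2, array becomes [3, 3, 13, 26, 6, 15, 15]
arr[4]=6 <= 15: swap with position 3, array becomes [3, 3, 13, 6, 26, 15, 15]
arr[5]=15 <= 15: swap with position 4, array becomes [3, 3, 13, 6, 15, 26, 15]

Place pivot at position 5: [3, 3, 13, 6, 15, 15, 26]
Pivot position: 5

After partitioning with pivot 15, the array becomes [3, 3, 13, 6, 15, 15, 26]. The pivot is placed at index 5. All elements to the left of the pivot are <= 15, and all elements to the right are > 15.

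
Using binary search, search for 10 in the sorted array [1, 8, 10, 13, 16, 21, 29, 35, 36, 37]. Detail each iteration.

Binary search for 10 in [1, 8, 10, 13, 16, 21, 29, 35, 36, 37]:

lo=0, hi=9, mid=4, arr[mid]=16 -> 16 > 10, search left half
lo=0, hi=3, mid=1, arr[mid]=8 -> 8 < 10, search right half
lo=2, hi=3, mid=2, arr[mid]=10 -> Found target at index 2!

Binary search finds 10 at index 2 after 3 comparisons. The search repeatedly halves the search space by comparing with the middle element.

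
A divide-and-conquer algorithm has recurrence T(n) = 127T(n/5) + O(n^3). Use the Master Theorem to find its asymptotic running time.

Master Theorem for T(n) = 127T(n/5) + O(n^3):

a = 127, b = 5, c = 3
log_b(a) = log_5(127) = 3.0099

Case 1: c = 3 < log_5(127) = 3.0099
T(n) = O(n^(log_5 127))

For T(n) = 127T(n/5) + O(n^3): log_5(127) = 3.0099. This is Case 1 of the Master Theorem (c < log_b(a), work dominated by leaves), giving O(n^(log_5 127)).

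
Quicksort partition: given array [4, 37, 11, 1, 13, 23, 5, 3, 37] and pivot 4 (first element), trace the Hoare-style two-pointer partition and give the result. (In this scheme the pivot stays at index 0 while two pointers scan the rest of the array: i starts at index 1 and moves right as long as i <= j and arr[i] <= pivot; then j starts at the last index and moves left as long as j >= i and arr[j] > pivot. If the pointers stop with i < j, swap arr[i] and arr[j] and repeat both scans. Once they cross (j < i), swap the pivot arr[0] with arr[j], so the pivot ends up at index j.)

Hoare-style two-pointer partition with pivot = 4:

Initial array: [4, 37, 11, 1, 13, 23, 5, 3, 37]

Pointers start at i = 1, j = 8.
i stops at index 1 (arr[1]=37 > 4), j stops at index 7 (arr[7]=3 <= 4): swap arr[1] and arr[7], array becomes [4, 3, 11, 1, 13, 23, 5, 37, 37]
i stops at index 2 (arr[2]=11 > 4), j stops at index 3 (arr[3]=1 <= 4): swap arr[2] and arr[3], array becomes [4, 3, 1, 11, 13, 23, 5, 37, 37]
i ends at 3, j ends at 2: the pointers have crossed (j < i), so scanning stops.

Swap pivot arr[0] with arr[2] to place pivot at position 2: [1, 3, 4, 11, 13, 23, 5, 37, 37]
Pivot position: 2

After partitioning with pivot 4, the array becomes [1, 3, 4, 11, 13, 23, 5, 37, 37]. The pivot is placed at index 2. All elements to the left of the pivot are <= 4, and all elements to the right are > 4.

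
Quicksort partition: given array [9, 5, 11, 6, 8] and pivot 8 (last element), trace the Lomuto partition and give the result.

Lomuto partition with pivot = 8:

Initial array: [9, 5, 11, 6, 8]

arr[0]=9 > 8: no swap
arr[1]=5 <= 8: swap with position 0, array becomes [5, 9, 11, 6, 8]
arr[2]=11 > 8: no swap
arr[3]=6 <= 8: swap with position 1, array becomes [5, 6, 11, 9, 8]

Place pivot at position 2: [5, 6, 8, 9, 11]
Pivot position: 2

After partitioning with pivot 8, the array becomes [5, 6, 8, 9, 11]. The pivot is placed at index 2. All elements to the left of the pivot are <= 8, and all elements to the right are > 8.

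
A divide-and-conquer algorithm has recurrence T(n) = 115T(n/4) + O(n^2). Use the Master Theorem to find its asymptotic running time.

Master Theorem for T(n) = 115T(n/4) + O(n^2):

a = 115, b = 4, c = 2
log_b(a) = log_4(115) = 3.4227

Case 1: c = 2 < log_4(115) = 3.4227
T(n) = O(n^(log_4 115))

For T(n) = 115T(n/4) + O(n^2): log_4(115) = 3.4227. This is Case 1 of the Master Theorem (c < log_b(a), work dominated by leaves), giving O(n^(log_4 115)).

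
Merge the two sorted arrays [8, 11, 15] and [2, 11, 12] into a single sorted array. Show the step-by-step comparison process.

Merging process:

Compare 8 vs 2: take 2 from right. Merged: [2]
Compare 8 vs 11: take 8 from left. Merged: [2, 8]
Compare 11 vs 11: take 11 from left. Merged: [2, 8, 11]
Compare 15 vs 11: take 11 from right. Merged: [2, 8, 11, 11]
Compare 15 vs 12: take 12 from right. Merged: [2, 8, 11, 11, 12]
Append remaining from left: [15]. Merged: [2, 8, 11, 11, 12, 15]

Final merged array: [2, 8, 11, 11, 12, 15]
Total comparisons: 5

The merged array is [2, 8, 11, 11, 12, 15], requiring 5 comparisons. The merge step runs in O(n) time where n is the total number of elements.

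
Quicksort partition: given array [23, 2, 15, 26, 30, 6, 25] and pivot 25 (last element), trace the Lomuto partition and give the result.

Lomuto partition with pivot = 25:

Initial array: [23, 2, 15, 26, 30, 6, 25]

arr[0]=23 <= 25: swap with position 0, array becomes [23, 2, 15, 26, 30, 6, 25]
arr[1]=2 <= 25: swap with position 1, array becomes [23, 2, 15, 26, 30, 6, 25]
arr[2]=15 <= 25: swap with position 2, array becomes [23, 2, 15, 26, 30, 6, 25]
arr[3]=26 > 25: no swap
arr[4]=30 > 25: no swap
arr[5]=6 <= 25: swap with position 3, array becomes [23, 2, 15, 6, 30, 26, 25]

Place pivot at position 4: [23, 2, 15, 6, 25, 26, 30]
Pivot position: 4

After partitioning with pivot 25, the array becomes [23, 2, 15, 6, 25, 26, 30]. The pivot is placed at index 4. All elements to the left of the pivot are <= 25, and all elements to the right are > 25.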